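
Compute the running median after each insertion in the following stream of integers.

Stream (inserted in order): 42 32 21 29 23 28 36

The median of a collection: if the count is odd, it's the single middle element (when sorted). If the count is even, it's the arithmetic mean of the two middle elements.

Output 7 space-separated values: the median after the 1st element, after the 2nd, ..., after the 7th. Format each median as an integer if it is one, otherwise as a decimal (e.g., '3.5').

Step 1: insert 42 -> lo=[42] (size 1, max 42) hi=[] (size 0) -> median=42
Step 2: insert 32 -> lo=[32] (size 1, max 32) hi=[42] (size 1, min 42) -> median=37
Step 3: insert 21 -> lo=[21, 32] (size 2, max 32) hi=[42] (size 1, min 42) -> median=32
Step 4: insert 29 -> lo=[21, 29] (size 2, max 29) hi=[32, 42] (size 2, min 32) -> median=30.5
Step 5: insert 23 -> lo=[21, 23, 29] (size 3, max 29) hi=[32, 42] (size 2, min 32) -> median=29
Step 6: insert 28 -> lo=[21, 23, 28] (size 3, max 28) hi=[29, 32, 42] (size 3, min 29) -> median=28.5
Step 7: insert 36 -> lo=[21, 23, 28, 29] (size 4, max 29) hi=[32, 36, 42] (size 3, min 32) -> median=29

Answer: 42 37 32 30.5 29 28.5 29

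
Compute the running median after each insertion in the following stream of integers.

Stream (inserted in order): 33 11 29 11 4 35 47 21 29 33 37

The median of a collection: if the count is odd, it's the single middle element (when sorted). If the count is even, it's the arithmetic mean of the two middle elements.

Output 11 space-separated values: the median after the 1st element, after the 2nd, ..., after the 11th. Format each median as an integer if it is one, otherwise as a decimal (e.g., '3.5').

Answer: 33 22 29 20 11 20 29 25 29 29 29

Derivation:
Step 1: insert 33 -> lo=[33] (size 1, max 33) hi=[] (size 0) -> median=33
Step 2: insert 11 -> lo=[11] (size 1, max 11) hi=[33] (size 1, min 33) -> median=22
Step 3: insert 29 -> lo=[11, 29] (size 2, max 29) hi=[33] (size 1, min 33) -> median=29
Step 4: insert 11 -> lo=[11, 11] (size 2, max 11) hi=[29, 33] (size 2, min 29) -> median=20
Step 5: insert 4 -> lo=[4, 11, 11] (size 3, max 11) hi=[29, 33] (size 2, min 29) -> median=11
Step 6: insert 35 -> lo=[4, 11, 11] (size 3, max 11) hi=[29, 33, 35] (size 3, min 29) -> median=20
Step 7: insert 47 -> lo=[4, 11, 11, 29] (size 4, max 29) hi=[33, 35, 47] (size 3, min 33) -> median=29
Step 8: insert 21 -> lo=[4, 11, 11, 21] (size 4, max 21) hi=[29, 33, 35, 47] (size 4, min 29) -> median=25
Step 9: insert 29 -> lo=[4, 11, 11, 21, 29] (size 5, max 29) hi=[29, 33, 35, 47] (size 4, min 29) -> median=29
Step 10: insert 33 -> lo=[4, 11, 11, 21, 29] (size 5, max 29) hi=[29, 33, 33, 35, 47] (size 5, min 29) -> median=29
Step 11: insert 37 -> lo=[4, 11, 11, 21, 29, 29] (size 6, max 29) hi=[33, 33, 35, 37, 47] (size 5, min 33) -> median=29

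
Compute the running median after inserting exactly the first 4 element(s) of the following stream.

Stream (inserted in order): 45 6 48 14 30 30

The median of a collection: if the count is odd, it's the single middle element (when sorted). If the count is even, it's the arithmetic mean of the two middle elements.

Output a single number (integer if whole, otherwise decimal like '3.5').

Step 1: insert 45 -> lo=[45] (size 1, max 45) hi=[] (size 0) -> median=45
Step 2: insert 6 -> lo=[6] (size 1, max 6) hi=[45] (size 1, min 45) -> median=25.5
Step 3: insert 48 -> lo=[6, 45] (size 2, max 45) hi=[48] (size 1, min 48) -> median=45
Step 4: insert 14 -> lo=[6, 14] (size 2, max 14) hi=[45, 48] (size 2, min 45) -> median=29.5

Answer: 29.5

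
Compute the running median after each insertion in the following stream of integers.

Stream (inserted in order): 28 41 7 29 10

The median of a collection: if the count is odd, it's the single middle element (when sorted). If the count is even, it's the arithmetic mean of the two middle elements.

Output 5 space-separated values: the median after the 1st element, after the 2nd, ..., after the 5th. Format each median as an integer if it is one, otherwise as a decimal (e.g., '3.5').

Answer: 28 34.5 28 28.5 28

Derivation:
Step 1: insert 28 -> lo=[28] (size 1, max 28) hi=[] (size 0) -> median=28
Step 2: insert 41 -> lo=[28] (size 1, max 28) hi=[41] (size 1, min 41) -> median=34.5
Step 3: insert 7 -> lo=[7, 28] (size 2, max 28) hi=[41] (size 1, min 41) -> median=28
Step 4: insert 29 -> lo=[7, 28] (size 2, max 28) hi=[29, 41] (size 2, min 29) -> median=28.5
Step 5: insert 10 -> lo=[7, 10, 28] (size 3, max 28) hi=[29, 41] (size 2, min 29) -> median=28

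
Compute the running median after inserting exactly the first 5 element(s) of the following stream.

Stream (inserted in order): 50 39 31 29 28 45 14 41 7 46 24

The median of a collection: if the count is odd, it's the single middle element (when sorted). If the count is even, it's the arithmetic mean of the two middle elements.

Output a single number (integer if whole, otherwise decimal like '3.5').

Answer: 31

Derivation:
Step 1: insert 50 -> lo=[50] (size 1, max 50) hi=[] (size 0) -> median=50
Step 2: insert 39 -> lo=[39] (size 1, max 39) hi=[50] (size 1, min 50) -> median=44.5
Step 3: insert 31 -> lo=[31, 39] (size 2, max 39) hi=[50] (size 1, min 50) -> median=39
Step 4: insert 29 -> lo=[29, 31] (size 2, max 31) hi=[39, 50] (size 2, min 39) -> median=35
Step 5: insert 28 -> lo=[28, 29, 31] (size 3, max 31) hi=[39, 50] (size 2, min 39) -> median=31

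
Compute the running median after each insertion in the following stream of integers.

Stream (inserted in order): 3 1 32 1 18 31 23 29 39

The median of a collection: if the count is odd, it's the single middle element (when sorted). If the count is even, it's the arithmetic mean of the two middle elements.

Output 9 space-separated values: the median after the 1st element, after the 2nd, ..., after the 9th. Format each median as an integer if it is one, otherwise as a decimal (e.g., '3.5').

Step 1: insert 3 -> lo=[3] (size 1, max 3) hi=[] (size 0) -> median=3
Step 2: insert 1 -> lo=[1] (size 1, max 1) hi=[3] (size 1, min 3) -> median=2
Step 3: insert 32 -> lo=[1, 3] (size 2, max 3) hi=[32] (size 1, min 32) -> median=3
Step 4: insert 1 -> lo=[1, 1] (size 2, max 1) hi=[3, 32] (size 2, min 3) -> median=2
Step 5: insert 18 -> lo=[1, 1, 3] (size 3, max 3) hi=[18, 32] (size 2, min 18) -> median=3
Step 6: insert 31 -> lo=[1, 1, 3] (size 3, max 3) hi=[18, 31, 32] (size 3, min 18) -> median=10.5
Step 7: insert 23 -> lo=[1, 1, 3, 18] (size 4, max 18) hi=[23, 31, 32] (size 3, min 23) -> median=18
Step 8: insert 29 -> lo=[1, 1, 3, 18] (size 4, max 18) hi=[23, 29, 31, 32] (size 4, min 23) -> median=20.5
Step 9: insert 39 -> lo=[1, 1, 3, 18, 23] (size 5, max 23) hi=[29, 31, 32, 39] (size 4, min 29) -> median=23

Answer: 3 2 3 2 3 10.5 18 20.5 23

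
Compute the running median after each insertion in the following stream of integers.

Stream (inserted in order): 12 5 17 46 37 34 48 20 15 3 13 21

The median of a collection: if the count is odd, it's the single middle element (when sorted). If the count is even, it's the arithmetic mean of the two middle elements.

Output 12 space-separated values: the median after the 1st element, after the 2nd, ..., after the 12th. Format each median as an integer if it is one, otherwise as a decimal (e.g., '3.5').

Answer: 12 8.5 12 14.5 17 25.5 34 27 20 18.5 17 18.5

Derivation:
Step 1: insert 12 -> lo=[12] (size 1, max 12) hi=[] (size 0) -> median=12
Step 2: insert 5 -> lo=[5] (size 1, max 5) hi=[12] (size 1, min 12) -> median=8.5
Step 3: insert 17 -> lo=[5, 12] (size 2, max 12) hi=[17] (size 1, min 17) -> median=12
Step 4: insert 46 -> lo=[5, 12] (size 2, max 12) hi=[17, 46] (size 2, min 17) -> median=14.5
Step 5: insert 37 -> lo=[5, 12, 17] (size 3, max 17) hi=[37, 46] (size 2, min 37) -> median=17
Step 6: insert 34 -> lo=[5, 12, 17] (size 3, max 17) hi=[34, 37, 46] (size 3, min 34) -> median=25.5
Step 7: insert 48 -> lo=[5, 12, 17, 34] (size 4, max 34) hi=[37, 46, 48] (size 3, min 37) -> median=34
Step 8: insert 20 -> lo=[5, 12, 17, 20] (size 4, max 20) hi=[34, 37, 46, 48] (size 4, min 34) -> median=27
Step 9: insert 15 -> lo=[5, 12, 15, 17, 20] (size 5, max 20) hi=[34, 37, 46, 48] (size 4, min 34) -> median=20
Step 10: insert 3 -> lo=[3, 5, 12, 15, 17] (size 5, max 17) hi=[20, 34, 37, 46, 48] (size 5, min 20) -> median=18.5
Step 11: insert 13 -> lo=[3, 5, 12, 13, 15, 17] (size 6, max 17) hi=[20, 34, 37, 46, 48] (size 5, min 20) -> median=17
Step 12: insert 21 -> lo=[3, 5, 12, 13, 15, 17] (size 6, max 17) hi=[20, 21, 34, 37, 46, 48] (size 6, min 20) -> median=18.5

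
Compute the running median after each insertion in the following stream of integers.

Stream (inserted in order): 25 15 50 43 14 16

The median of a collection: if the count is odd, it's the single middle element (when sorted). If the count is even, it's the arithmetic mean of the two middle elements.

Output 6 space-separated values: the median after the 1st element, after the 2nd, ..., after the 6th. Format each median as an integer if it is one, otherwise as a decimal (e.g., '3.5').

Step 1: insert 25 -> lo=[25] (size 1, max 25) hi=[] (size 0) -> median=25
Step 2: insert 15 -> lo=[15] (size 1, max 15) hi=[25] (size 1, min 25) -> median=20
Step 3: insert 50 -> lo=[15, 25] (size 2, max 25) hi=[50] (size 1, min 50) -> median=25
Step 4: insert 43 -> lo=[15, 25] (size 2, max 25) hi=[43, 50] (size 2, min 43) -> median=34
Step 5: insert 14 -> lo=[14, 15, 25] (size 3, max 25) hi=[43, 50] (size 2, min 43) -> median=25
Step 6: insert 16 -> lo=[14, 15, 16] (size 3, max 16) hi=[25, 43, 50] (size 3, min 25) -> median=20.5

Answer: 25 20 25 34 25 20.5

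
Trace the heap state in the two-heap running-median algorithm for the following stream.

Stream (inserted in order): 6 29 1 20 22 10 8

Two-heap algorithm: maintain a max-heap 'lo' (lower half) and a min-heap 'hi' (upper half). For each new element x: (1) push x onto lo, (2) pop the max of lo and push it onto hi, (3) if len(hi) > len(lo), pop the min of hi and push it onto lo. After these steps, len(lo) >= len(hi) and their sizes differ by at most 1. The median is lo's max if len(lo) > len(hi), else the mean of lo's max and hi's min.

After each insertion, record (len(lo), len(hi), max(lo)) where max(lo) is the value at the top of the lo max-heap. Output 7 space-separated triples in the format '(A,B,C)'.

Step 1: insert 6 -> lo=[6] hi=[] -> (len(lo)=1, len(hi)=0, max(lo)=6)
Step 2: insert 29 -> lo=[6] hi=[29] -> (len(lo)=1, len(hi)=1, max(lo)=6)
Step 3: insert 1 -> lo=[1, 6] hi=[29] -> (len(lo)=2, len(hi)=1, max(lo)=6)
Step 4: insert 20 -> lo=[1, 6] hi=[20, 29] -> (len(lo)=2, len(hi)=2, max(lo)=6)
Step 5: insert 22 -> lo=[1, 6, 20] hi=[22, 29] -> (len(lo)=3, len(hi)=2, max(lo)=20)
Step 6: insert 10 -> lo=[1, 6, 10] hi=[20, 22, 29] -> (len(lo)=3, len(hi)=3, max(lo)=10)
Step 7: insert 8 -> lo=[1, 6, 8, 10] hi=[20, 22, 29] -> (len(lo)=4, len(hi)=3, max(lo)=10)

Answer: (1,0,6) (1,1,6) (2,1,6) (2,2,6) (3,2,20) (3,3,10) (4,3,10)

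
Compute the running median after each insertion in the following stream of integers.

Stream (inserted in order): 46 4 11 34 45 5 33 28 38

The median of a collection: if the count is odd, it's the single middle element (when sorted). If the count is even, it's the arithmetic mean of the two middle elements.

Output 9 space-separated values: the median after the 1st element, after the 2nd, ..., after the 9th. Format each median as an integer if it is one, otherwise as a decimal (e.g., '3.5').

Step 1: insert 46 -> lo=[46] (size 1, max 46) hi=[] (size 0) -> median=46
Step 2: insert 4 -> lo=[4] (size 1, max 4) hi=[46] (size 1, min 46) -> median=25
Step 3: insert 11 -> lo=[4, 11] (size 2, max 11) hi=[46] (size 1, min 46) -> median=11
Step 4: insert 34 -> lo=[4, 11] (size 2, max 11) hi=[34, 46] (size 2, min 34) -> median=22.5
Step 5: insert 45 -> lo=[4, 11, 34] (size 3, max 34) hi=[45, 46] (size 2, min 45) -> median=34
Step 6: insert 5 -> lo=[4, 5, 11] (size 3, max 11) hi=[34, 45, 46] (size 3, min 34) -> median=22.5
Step 7: insert 33 -> lo=[4, 5, 11, 33] (size 4, max 33) hi=[34, 45, 46] (size 3, min 34) -> median=33
Step 8: insert 28 -> lo=[4, 5, 11, 28] (size 4, max 28) hi=[33, 34, 45, 46] (size 4, min 33) -> median=30.5
Step 9: insert 38 -> lo=[4, 5, 11, 28, 33] (size 5, max 33) hi=[34, 38, 45, 46] (size 4, min 34) -> median=33

Answer: 46 25 11 22.5 34 22.5 33 30.5 33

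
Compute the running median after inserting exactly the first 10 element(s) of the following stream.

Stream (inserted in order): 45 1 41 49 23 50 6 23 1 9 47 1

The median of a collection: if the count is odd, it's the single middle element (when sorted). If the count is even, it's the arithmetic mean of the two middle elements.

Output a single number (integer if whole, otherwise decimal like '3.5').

Step 1: insert 45 -> lo=[45] (size 1, max 45) hi=[] (size 0) -> median=45
Step 2: insert 1 -> lo=[1] (size 1, max 1) hi=[45] (size 1, min 45) -> median=23
Step 3: insert 41 -> lo=[1, 41] (size 2, max 41) hi=[45] (size 1, min 45) -> median=41
Step 4: insert 49 -> lo=[1, 41] (size 2, max 41) hi=[45, 49] (size 2, min 45) -> median=43
Step 5: insert 23 -> lo=[1, 23, 41] (size 3, max 41) hi=[45, 49] (size 2, min 45) -> median=41
Step 6: insert 50 -> lo=[1, 23, 41] (size 3, max 41) hi=[45, 49, 50] (size 3, min 45) -> median=43
Step 7: insert 6 -> lo=[1, 6, 23, 41] (size 4, max 41) hi=[45, 49, 50] (size 3, min 45) -> median=41
Step 8: insert 23 -> lo=[1, 6, 23, 23] (size 4, max 23) hi=[41, 45, 49, 50] (size 4, min 41) -> median=32
Step 9: insert 1 -> lo=[1, 1, 6, 23, 23] (size 5, max 23) hi=[41, 45, 49, 50] (size 4, min 41) -> median=23
Step 10: insert 9 -> lo=[1, 1, 6, 9, 23] (size 5, max 23) hi=[23, 41, 45, 49, 50] (size 5, min 23) -> median=23

Answer: 23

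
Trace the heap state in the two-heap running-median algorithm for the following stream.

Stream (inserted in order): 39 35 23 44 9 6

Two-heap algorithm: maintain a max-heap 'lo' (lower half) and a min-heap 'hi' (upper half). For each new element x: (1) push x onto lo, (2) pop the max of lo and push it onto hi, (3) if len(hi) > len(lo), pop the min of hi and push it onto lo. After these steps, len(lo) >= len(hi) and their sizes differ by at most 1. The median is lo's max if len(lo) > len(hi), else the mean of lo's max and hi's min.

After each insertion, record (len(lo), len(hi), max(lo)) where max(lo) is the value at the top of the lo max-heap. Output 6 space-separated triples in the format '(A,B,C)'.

Step 1: insert 39 -> lo=[39] hi=[] -> (len(lo)=1, len(hi)=0, max(lo)=39)
Step 2: insert 35 -> lo=[35] hi=[39] -> (len(lo)=1, len(hi)=1, max(lo)=35)
Step 3: insert 23 -> lo=[23, 35] hi=[39] -> (len(lo)=2, len(hi)=1, max(lo)=35)
Step 4: insert 44 -> lo=[23, 35] hi=[39, 44] -> (len(lo)=2, len(hi)=2, max(lo)=35)
Step 5: insert 9 -> lo=[9, 23, 35] hi=[39, 44] -> (len(lo)=3, len(hi)=2, max(lo)=35)
Step 6: insert 6 -> lo=[6, 9, 23] hi=[35, 39, 44] -> (len(lo)=3, len(hi)=3, max(lo)=23)

Answer: (1,0,39) (1,1,35) (2,1,35) (2,2,35) (3,2,35) (3,3,23)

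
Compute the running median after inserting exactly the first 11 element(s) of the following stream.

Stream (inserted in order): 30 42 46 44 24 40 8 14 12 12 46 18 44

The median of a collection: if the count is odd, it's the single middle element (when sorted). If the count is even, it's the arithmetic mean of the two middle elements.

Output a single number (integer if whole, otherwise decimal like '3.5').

Step 1: insert 30 -> lo=[30] (size 1, max 30) hi=[] (size 0) -> median=30
Step 2: insert 42 -> lo=[30] (size 1, max 30) hi=[42] (size 1, min 42) -> median=36
Step 3: insert 46 -> lo=[30, 42] (size 2, max 42) hi=[46] (size 1, min 46) -> median=42
Step 4: insert 44 -> lo=[30, 42] (size 2, max 42) hi=[44, 46] (size 2, min 44) -> median=43
Step 5: insert 24 -> lo=[24, 30, 42] (size 3, max 42) hi=[44, 46] (size 2, min 44) -> median=42
Step 6: insert 40 -> lo=[24, 30, 40] (size 3, max 40) hi=[42, 44, 46] (size 3, min 42) -> median=41
Step 7: insert 8 -> lo=[8, 24, 30, 40] (size 4, max 40) hi=[42, 44, 46] (size 3, min 42) -> median=40
Step 8: insert 14 -> lo=[8, 14, 24, 30] (size 4, max 30) hi=[40, 42, 44, 46] (size 4, min 40) -> median=35
Step 9: insert 12 -> lo=[8, 12, 14, 24, 30] (size 5, max 30) hi=[40, 42, 44, 46] (size 4, min 40) -> median=30
Step 10: insert 12 -> lo=[8, 12, 12, 14, 24] (size 5, max 24) hi=[30, 40, 42, 44, 46] (size 5, min 30) -> median=27
Step 11: insert 46 -> lo=[8, 12, 12, 14, 24, 30] (size 6, max 30) hi=[40, 42, 44, 46, 46] (size 5, min 40) -> median=30

Answer: 30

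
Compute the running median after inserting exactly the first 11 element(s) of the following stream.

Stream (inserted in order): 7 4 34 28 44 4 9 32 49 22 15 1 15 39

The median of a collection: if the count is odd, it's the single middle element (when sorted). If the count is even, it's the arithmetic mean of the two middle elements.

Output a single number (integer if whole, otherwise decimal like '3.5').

Step 1: insert 7 -> lo=[7] (size 1, max 7) hi=[] (size 0) -> median=7
Step 2: insert 4 -> lo=[4] (size 1, max 4) hi=[7] (size 1, min 7) -> median=5.5
Step 3: insert 34 -> lo=[4, 7] (size 2, max 7) hi=[34] (size 1, min 34) -> median=7
Step 4: insert 28 -> lo=[4, 7] (size 2, max 7) hi=[28, 34] (size 2, min 28) -> median=17.5
Step 5: insert 44 -> lo=[4, 7, 28] (size 3, max 28) hi=[34, 44] (size 2, min 34) -> median=28
Step 6: insert 4 -> lo=[4, 4, 7] (size 3, max 7) hi=[28, 34, 44] (size 3, min 28) -> median=17.5
Step 7: insert 9 -> lo=[4, 4, 7, 9] (size 4, max 9) hi=[28, 34, 44] (size 3, min 28) -> median=9
Step 8: insert 32 -> lo=[4, 4, 7, 9] (size 4, max 9) hi=[28, 32, 34, 44] (size 4, min 28) -> median=18.5
Step 9: insert 49 -> lo=[4, 4, 7, 9, 28] (size 5, max 28) hi=[32, 34, 44, 49] (size 4, min 32) -> median=28
Step 10: insert 22 -> lo=[4, 4, 7, 9, 22] (size 5, max 22) hi=[28, 32, 34, 44, 49] (size 5, min 28) -> median=25
Step 11: insert 15 -> lo=[4, 4, 7, 9, 15, 22] (size 6, max 22) hi=[28, 32, 34, 44, 49] (size 5, min 28) -> median=22

Answer: 22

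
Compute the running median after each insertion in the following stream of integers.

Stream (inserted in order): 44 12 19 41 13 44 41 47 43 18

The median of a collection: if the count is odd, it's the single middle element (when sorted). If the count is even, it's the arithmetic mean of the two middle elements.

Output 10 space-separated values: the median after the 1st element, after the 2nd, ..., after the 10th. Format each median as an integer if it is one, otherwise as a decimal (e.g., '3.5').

Answer: 44 28 19 30 19 30 41 41 41 41

Derivation:
Step 1: insert 44 -> lo=[44] (size 1, max 44) hi=[] (size 0) -> median=44
Step 2: insert 12 -> lo=[12] (size 1, max 12) hi=[44] (size 1, min 44) -> median=28
Step 3: insert 19 -> lo=[12, 19] (size 2, max 19) hi=[44] (size 1, min 44) -> median=19
Step 4: insert 41 -> lo=[12, 19] (size 2, max 19) hi=[41, 44] (size 2, min 41) -> median=30
Step 5: insert 13 -> lo=[12, 13, 19] (size 3, max 19) hi=[41, 44] (size 2, min 41) -> median=19
Step 6: insert 44 -> lo=[12, 13, 19] (size 3, max 19) hi=[41, 44, 44] (size 3, min 41) -> median=30
Step 7: insert 41 -> lo=[12, 13, 19, 41] (size 4, max 41) hi=[41, 44, 44] (size 3, min 41) -> median=41
Step 8: insert 47 -> lo=[12, 13, 19, 41] (size 4, max 41) hi=[41, 44, 44, 47] (size 4, min 41) -> median=41
Step 9: insert 43 -> lo=[12, 13, 19, 41, 41] (size 5, max 41) hi=[43, 44, 44, 47] (size 4, min 43) -> median=41
Step 10: insert 18 -> lo=[12, 13, 18, 19, 41] (size 5, max 41) hi=[41, 43, 44, 44, 47] (size 5, min 41) -> median=41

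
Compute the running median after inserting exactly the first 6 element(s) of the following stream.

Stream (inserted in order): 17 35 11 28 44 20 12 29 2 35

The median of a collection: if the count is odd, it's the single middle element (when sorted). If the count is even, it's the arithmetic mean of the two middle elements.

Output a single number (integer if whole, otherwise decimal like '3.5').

Step 1: insert 17 -> lo=[17] (size 1, max 17) hi=[] (size 0) -> median=17
Step 2: insert 35 -> lo=[17] (size 1, max 17) hi=[35] (size 1, min 35) -> median=26
Step 3: insert 11 -> lo=[11, 17] (size 2, max 17) hi=[35] (size 1, min 35) -> median=17
Step 4: insert 28 -> lo=[11, 17] (size 2, max 17) hi=[28, 35] (size 2, min 28) -> median=22.5
Step 5: insert 44 -> lo=[11, 17, 28] (size 3, max 28) hi=[35, 44] (size 2, min 35) -> median=28
Step 6: insert 20 -> lo=[11, 17, 20] (size 3, max 20) hi=[28, 35, 44] (size 3, min 28) -> median=24

Answer: 24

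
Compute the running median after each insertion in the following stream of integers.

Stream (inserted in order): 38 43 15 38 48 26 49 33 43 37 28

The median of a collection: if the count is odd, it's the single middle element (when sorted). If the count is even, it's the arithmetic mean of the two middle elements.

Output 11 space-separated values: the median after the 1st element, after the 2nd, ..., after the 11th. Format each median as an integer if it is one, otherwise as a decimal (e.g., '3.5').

Step 1: insert 38 -> lo=[38] (size 1, max 38) hi=[] (size 0) -> median=38
Step 2: insert 43 -> lo=[38] (size 1, max 38) hi=[43] (size 1, min 43) -> median=40.5
Step 3: insert 15 -> lo=[15, 38] (size 2, max 38) hi=[43] (size 1, min 43) -> median=38
Step 4: insert 38 -> lo=[15, 38] (size 2, max 38) hi=[38, 43] (size 2, min 38) -> median=38
Step 5: insert 48 -> lo=[15, 38, 38] (size 3, max 38) hi=[43, 48] (size 2, min 43) -> median=38
Step 6: insert 26 -> lo=[15, 26, 38] (size 3, max 38) hi=[38, 43, 48] (size 3, min 38) -> median=38
Step 7: insert 49 -> lo=[15, 26, 38, 38] (size 4, max 38) hi=[43, 48, 49] (size 3, min 43) -> median=38
Step 8: insert 33 -> lo=[15, 26, 33, 38] (size 4, max 38) hi=[38, 43, 48, 49] (size 4, min 38) -> median=38
Step 9: insert 43 -> lo=[15, 26, 33, 38, 38] (size 5, max 38) hi=[43, 43, 48, 49] (size 4, min 43) -> median=38
Step 10: insert 37 -> lo=[15, 26, 33, 37, 38] (size 5, max 38) hi=[38, 43, 43, 48, 49] (size 5, min 38) -> median=38
Step 11: insert 28 -> lo=[15, 26, 28, 33, 37, 38] (size 6, max 38) hi=[38, 43, 43, 48, 49] (size 5, min 38) -> median=38

Answer: 38 40.5 38 38 38 38 38 38 38 38 38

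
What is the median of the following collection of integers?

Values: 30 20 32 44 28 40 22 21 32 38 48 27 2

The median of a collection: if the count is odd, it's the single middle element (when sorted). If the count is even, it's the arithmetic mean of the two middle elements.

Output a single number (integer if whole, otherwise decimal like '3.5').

Answer: 30

Derivation:
Step 1: insert 30 -> lo=[30] (size 1, max 30) hi=[] (size 0) -> median=30
Step 2: insert 20 -> lo=[20] (size 1, max 20) hi=[30] (size 1, min 30) -> median=25
Step 3: insert 32 -> lo=[20, 30] (size 2, max 30) hi=[32] (size 1, min 32) -> median=30
Step 4: insert 44 -> lo=[20, 30] (size 2, max 30) hi=[32, 44] (size 2, min 32) -> median=31
Step 5: insert 28 -> lo=[20, 28, 30] (size 3, max 30) hi=[32, 44] (size 2, min 32) -> median=30
Step 6: insert 40 -> lo=[20, 28, 30] (size 3, max 30) hi=[32, 40, 44] (size 3, min 32) -> median=31
Step 7: insert 22 -> lo=[20, 22, 28, 30] (size 4, max 30) hi=[32, 40, 44] (size 3, min 32) -> median=30
Step 8: insert 21 -> lo=[20, 21, 22, 28] (size 4, max 28) hi=[30, 32, 40, 44] (size 4, min 30) -> median=29
Step 9: insert 32 -> lo=[20, 21, 22, 28, 30] (size 5, max 30) hi=[32, 32, 40, 44] (size 4, min 32) -> median=30
Step 10: insert 38 -> lo=[20, 21, 22, 28, 30] (size 5, max 30) hi=[32, 32, 38, 40, 44] (size 5, min 32) -> median=31
Step 11: insert 48 -> lo=[20, 21, 22, 28, 30, 32] (size 6, max 32) hi=[32, 38, 40, 44, 48] (size 5, min 32) -> median=32
Step 12: insert 27 -> lo=[20, 21, 22, 27, 28, 30] (size 6, max 30) hi=[32, 32, 38, 40, 44, 48] (size 6, min 32) -> median=31
Step 13: insert 2 -> lo=[2, 20, 21, 22, 27, 28, 30] (size 7, max 30) hi=[32, 32, 38, 40, 44, 48] (size 6, min 32) -> median=30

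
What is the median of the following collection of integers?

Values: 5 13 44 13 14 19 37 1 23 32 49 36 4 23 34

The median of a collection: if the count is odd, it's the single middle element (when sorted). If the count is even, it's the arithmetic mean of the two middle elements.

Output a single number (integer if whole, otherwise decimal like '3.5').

Step 1: insert 5 -> lo=[5] (size 1, max 5) hi=[] (size 0) -> median=5
Step 2: insert 13 -> lo=[5] (size 1, max 5) hi=[13] (size 1, min 13) -> median=9
Step 3: insert 44 -> lo=[5, 13] (size 2, max 13) hi=[44] (size 1, min 44) -> median=13
Step 4: insert 13 -> lo=[5, 13] (size 2, max 13) hi=[13, 44] (size 2, min 13) -> median=13
Step 5: insert 14 -> lo=[5, 13, 13] (size 3, max 13) hi=[14, 44] (size 2, min 14) -> median=13
Step 6: insert 19 -> lo=[5, 13, 13] (size 3, max 13) hi=[14, 19, 44] (size 3, min 14) -> median=13.5
Step 7: insert 37 -> lo=[5, 13, 13, 14] (size 4, max 14) hi=[19, 37, 44] (size 3, min 19) -> median=14
Step 8: insert 1 -> lo=[1, 5, 13, 13] (size 4, max 13) hi=[14, 19, 37, 44] (size 4, min 14) -> median=13.5
Step 9: insert 23 -> lo=[1, 5, 13, 13, 14] (size 5, max 14) hi=[19, 23, 37, 44] (size 4, min 19) -> median=14
Step 10: insert 32 -> lo=[1, 5, 13, 13, 14] (size 5, max 14) hi=[19, 23, 32, 37, 44] (size 5, min 19) -> median=16.5
Step 11: insert 49 -> lo=[1, 5, 13, 13, 14, 19] (size 6, max 19) hi=[23, 32, 37, 44, 49] (size 5, min 23) -> median=19
Step 12: insert 36 -> lo=[1, 5, 13, 13, 14, 19] (size 6, max 19) hi=[23, 32, 36, 37, 44, 49] (size 6, min 23) -> median=21
Step 13: insert 4 -> lo=[1, 4, 5, 13, 13, 14, 19] (size 7, max 19) hi=[23, 32, 36, 37, 44, 49] (size 6, min 23) -> median=19
Step 14: insert 23 -> lo=[1, 4, 5, 13, 13, 14, 19] (size 7, max 19) hi=[23, 23, 32, 36, 37, 44, 49] (size 7, min 23) -> median=21
Step 15: insert 34 -> lo=[1, 4, 5, 13, 13, 14, 19, 23] (size 8, max 23) hi=[23, 32, 34, 36, 37, 44, 49] (size 7, min 23) -> median=23

Answer: 23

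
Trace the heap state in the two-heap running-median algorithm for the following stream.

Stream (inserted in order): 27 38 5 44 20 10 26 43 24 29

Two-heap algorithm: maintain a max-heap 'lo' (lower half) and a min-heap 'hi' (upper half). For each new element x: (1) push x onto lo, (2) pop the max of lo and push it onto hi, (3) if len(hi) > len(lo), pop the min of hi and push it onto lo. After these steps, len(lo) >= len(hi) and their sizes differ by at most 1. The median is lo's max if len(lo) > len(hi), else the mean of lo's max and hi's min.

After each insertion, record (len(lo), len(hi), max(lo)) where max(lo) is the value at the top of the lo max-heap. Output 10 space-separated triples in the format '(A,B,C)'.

Step 1: insert 27 -> lo=[27] hi=[] -> (len(lo)=1, len(hi)=0, max(lo)=27)
Step 2: insert 38 -> lo=[27] hi=[38] -> (len(lo)=1, len(hi)=1, max(lo)=27)
Step 3: insert 5 -> lo=[5, 27] hi=[38] -> (len(lo)=2, len(hi)=1, max(lo)=27)
Step 4: insert 44 -> lo=[5, 27] hi=[38, 44] -> (len(lo)=2, len(hi)=2, max(lo)=27)
Step 5: insert 20 -> lo=[5, 20, 27] hi=[38, 44] -> (len(lo)=3, len(hi)=2, max(lo)=27)
Step 6: insert 10 -> lo=[5, 10, 20] hi=[27, 38, 44] -> (len(lo)=3, len(hi)=3, max(lo)=20)
Step 7: insert 26 -> lo=[5, 10, 20, 26] hi=[27, 38, 44] -> (len(lo)=4, len(hi)=3, max(lo)=26)
Step 8: insert 43 -> lo=[5, 10, 20, 26] hi=[27, 38, 43, 44] -> (len(lo)=4, len(hi)=4, max(lo)=26)
Step 9: insert 24 -> lo=[5, 10, 20, 24, 26] hi=[27, 38, 43, 44] -> (len(lo)=5, len(hi)=4, max(lo)=26)
Step 10: insert 29 -> lo=[5, 10, 20, 24, 26] hi=[27, 29, 38, 43, 44] -> (len(lo)=5, len(hi)=5, max(lo)=26)

Answer: (1,0,27) (1,1,27) (2,1,27) (2,2,27) (3,2,27) (3,3,20) (4,3,26) (4,4,26) (5,4,26) (5,5,26)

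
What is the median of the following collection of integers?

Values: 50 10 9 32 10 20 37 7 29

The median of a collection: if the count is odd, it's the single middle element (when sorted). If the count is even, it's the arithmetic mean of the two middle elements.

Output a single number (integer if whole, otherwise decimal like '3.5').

Answer: 20

Derivation:
Step 1: insert 50 -> lo=[50] (size 1, max 50) hi=[] (size 0) -> median=50
Step 2: insert 10 -> lo=[10] (size 1, max 10) hi=[50] (size 1, min 50) -> median=30
Step 3: insert 9 -> lo=[9, 10] (size 2, max 10) hi=[50] (size 1, min 50) -> median=10
Step 4: insert 32 -> lo=[9, 10] (size 2, max 10) hi=[32, 50] (size 2, min 32) -> median=21
Step 5: insert 10 -> lo=[9, 10, 10] (size 3, max 10) hi=[32, 50] (size 2, min 32) -> median=10
Step 6: insert 20 -> lo=[9, 10, 10] (size 3, max 10) hi=[20, 32, 50] (size 3, min 20) -> median=15
Step 7: insert 37 -> lo=[9, 10, 10, 20] (size 4, max 20) hi=[32, 37, 50] (size 3, min 32) -> median=20
Step 8: insert 7 -> lo=[7, 9, 10, 10] (size 4, max 10) hi=[20, 32, 37, 50] (size 4, min 20) -> median=15
Step 9: insert 29 -> lo=[7, 9, 10, 10, 20] (size 5, max 20) hi=[29, 32, 37, 50] (size 4, min 29) -> median=20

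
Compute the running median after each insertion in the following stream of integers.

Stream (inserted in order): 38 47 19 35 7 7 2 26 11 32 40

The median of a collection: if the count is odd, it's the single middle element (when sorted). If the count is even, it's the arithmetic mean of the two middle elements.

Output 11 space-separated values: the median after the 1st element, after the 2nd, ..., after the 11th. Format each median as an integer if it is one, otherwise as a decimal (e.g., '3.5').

Answer: 38 42.5 38 36.5 35 27 19 22.5 19 22.5 26

Derivation:
Step 1: insert 38 -> lo=[38] (size 1, max 38) hi=[] (size 0) -> median=38
Step 2: insert 47 -> lo=[38] (size 1, max 38) hi=[47] (size 1, min 47) -> median=42.5
Step 3: insert 19 -> lo=[19, 38] (size 2, max 38) hi=[47] (size 1, min 47) -> median=38
Step 4: insert 35 -> lo=[19, 35] (size 2, max 35) hi=[38, 47] (size 2, min 38) -> median=36.5
Step 5: insert 7 -> lo=[7, 19, 35] (size 3, max 35) hi=[38, 47] (size 2, min 38) -> median=35
Step 6: insert 7 -> lo=[7, 7, 19] (size 3, max 19) hi=[35, 38, 47] (size 3, min 35) -> median=27
Step 7: insert 2 -> lo=[2, 7, 7, 19] (size 4, max 19) hi=[35, 38, 47] (size 3, min 35) -> median=19
Step 8: insert 26 -> lo=[2, 7, 7, 19] (size 4, max 19) hi=[26, 35, 38, 47] (size 4, min 26) -> median=22.5
Step 9: insert 11 -> lo=[2, 7, 7, 11, 19] (size 5, max 19) hi=[26, 35, 38, 47] (size 4, min 26) -> median=19
Step 10: insert 32 -> lo=[2, 7, 7, 11, 19] (size 5, max 19) hi=[26, 32, 35, 38, 47] (size 5, min 26) -> median=22.5
Step 11: insert 40 -> lo=[2, 7, 7, 11, 19, 26] (size 6, max 26) hi=[32, 35, 38, 40, 47] (size 5, min 32) -> median=26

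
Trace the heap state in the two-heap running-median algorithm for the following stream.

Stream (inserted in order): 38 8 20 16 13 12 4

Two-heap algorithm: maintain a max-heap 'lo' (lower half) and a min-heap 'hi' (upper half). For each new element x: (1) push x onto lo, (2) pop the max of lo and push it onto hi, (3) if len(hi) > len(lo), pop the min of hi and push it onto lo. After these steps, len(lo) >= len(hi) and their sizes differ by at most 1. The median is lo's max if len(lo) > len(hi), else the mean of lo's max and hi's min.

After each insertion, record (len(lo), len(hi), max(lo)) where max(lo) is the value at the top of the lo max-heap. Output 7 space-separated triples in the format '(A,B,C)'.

Answer: (1,0,38) (1,1,8) (2,1,20) (2,2,16) (3,2,16) (3,3,13) (4,3,13)

Derivation:
Step 1: insert 38 -> lo=[38] hi=[] -> (len(lo)=1, len(hi)=0, max(lo)=38)
Step 2: insert 8 -> lo=[8] hi=[38] -> (len(lo)=1, len(hi)=1, max(lo)=8)
Step 3: insert 20 -> lo=[8, 20] hi=[38] -> (len(lo)=2, len(hi)=1, max(lo)=20)
Step 4: insert 16 -> lo=[8, 16] hi=[20, 38] -> (len(lo)=2, len(hi)=2, max(lo)=16)
Step 5: insert 13 -> lo=[8, 13, 16] hi=[20, 38] -> (len(lo)=3, len(hi)=2, max(lo)=16)
Step 6: insert 12 -> lo=[8, 12, 13] hi=[16, 20, 38] -> (len(lo)=3, len(hi)=3, max(lo)=13)
Step 7: insert 4 -> lo=[4, 8, 12, 13] hi=[16, 20, 38] -> (len(lo)=4, len(hi)=3, max(lo)=13)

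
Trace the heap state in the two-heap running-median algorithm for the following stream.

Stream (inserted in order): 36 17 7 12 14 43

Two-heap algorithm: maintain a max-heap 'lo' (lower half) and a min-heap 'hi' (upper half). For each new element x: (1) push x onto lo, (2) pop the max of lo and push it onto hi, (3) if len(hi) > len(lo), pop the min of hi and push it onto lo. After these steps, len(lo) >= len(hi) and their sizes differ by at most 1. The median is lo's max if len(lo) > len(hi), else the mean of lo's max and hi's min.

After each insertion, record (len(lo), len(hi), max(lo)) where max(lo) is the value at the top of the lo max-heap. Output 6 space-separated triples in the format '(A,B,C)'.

Answer: (1,0,36) (1,1,17) (2,1,17) (2,2,12) (3,2,14) (3,3,14)

Derivation:
Step 1: insert 36 -> lo=[36] hi=[] -> (len(lo)=1, len(hi)=0, max(lo)=36)
Step 2: insert 17 -> lo=[17] hi=[36] -> (len(lo)=1, len(hi)=1, max(lo)=17)
Step 3: insert 7 -> lo=[7, 17] hi=[36] -> (len(lo)=2, len(hi)=1, max(lo)=17)
Step 4: insert 12 -> lo=[7, 12] hi=[17, 36] -> (len(lo)=2, len(hi)=2, max(lo)=12)
Step 5: insert 14 -> lo=[7, 12, 14] hi=[17, 36] -> (len(lo)=3, len(hi)=2, max(lo)=14)
Step 6: insert 43 -> lo=[7, 12, 14] hi=[17, 36, 43] -> (len(lo)=3, len(hi)=3, max(lo)=14)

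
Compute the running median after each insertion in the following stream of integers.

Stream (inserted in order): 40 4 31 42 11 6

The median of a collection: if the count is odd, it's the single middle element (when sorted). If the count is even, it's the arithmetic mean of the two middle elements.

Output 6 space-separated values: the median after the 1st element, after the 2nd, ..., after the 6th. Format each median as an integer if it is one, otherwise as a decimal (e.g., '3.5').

Answer: 40 22 31 35.5 31 21

Derivation:
Step 1: insert 40 -> lo=[40] (size 1, max 40) hi=[] (size 0) -> median=40
Step 2: insert 4 -> lo=[4] (size 1, max 4) hi=[40] (size 1, min 40) -> median=22
Step 3: insert 31 -> lo=[4, 31] (size 2, max 31) hi=[40] (size 1, min 40) -> median=31
Step 4: insert 42 -> lo=[4, 31] (size 2, max 31) hi=[40, 42] (size 2, min 40) -> median=35.5
Step 5: insert 11 -> lo=[4, 11, 31] (size 3, max 31) hi=[40, 42] (size 2, min 40) -> median=31
Step 6: insert 6 -> lo=[4, 6, 11] (size 3, max 11) hi=[31, 40, 42] (size 3, min 31) -> median=21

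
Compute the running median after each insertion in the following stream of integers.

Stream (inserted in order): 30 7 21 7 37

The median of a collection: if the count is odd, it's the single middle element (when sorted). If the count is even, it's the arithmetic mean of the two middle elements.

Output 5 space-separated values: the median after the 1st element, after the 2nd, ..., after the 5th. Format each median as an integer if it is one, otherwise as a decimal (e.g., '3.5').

Step 1: insert 30 -> lo=[30] (size 1, max 30) hi=[] (size 0) -> median=30
Step 2: insert 7 -> lo=[7] (size 1, max 7) hi=[30] (size 1, min 30) -> median=18.5
Step 3: insert 21 -> lo=[7, 21] (size 2, max 21) hi=[30] (size 1, min 30) -> median=21
Step 4: insert 7 -> lo=[7, 7] (size 2, max 7) hi=[21, 30] (size 2, min 21) -> median=14
Step 5: insert 37 -> lo=[7, 7, 21] (size 3, max 21) hi=[30, 37] (size 2, min 30) -> median=21

Answer: 30 18.5 21 14 21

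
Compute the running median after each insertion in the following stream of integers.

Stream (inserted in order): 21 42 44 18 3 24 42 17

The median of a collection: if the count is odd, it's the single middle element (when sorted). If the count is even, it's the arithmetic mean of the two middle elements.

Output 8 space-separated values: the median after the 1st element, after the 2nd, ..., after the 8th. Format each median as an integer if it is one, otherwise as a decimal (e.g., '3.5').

Answer: 21 31.5 42 31.5 21 22.5 24 22.5

Derivation:
Step 1: insert 21 -> lo=[21] (size 1, max 21) hi=[] (size 0) -> median=21
Step 2: insert 42 -> lo=[21] (size 1, max 21) hi=[42] (size 1, min 42) -> median=31.5
Step 3: insert 44 -> lo=[21, 42] (size 2, max 42) hi=[44] (size 1, min 44) -> median=42
Step 4: insert 18 -> lo=[18, 21] (size 2, max 21) hi=[42, 44] (size 2, min 42) -> median=31.5
Step 5: insert 3 -> lo=[3, 18, 21] (size 3, max 21) hi=[42, 44] (size 2, min 42) -> median=21
Step 6: insert 24 -> lo=[3, 18, 21] (size 3, max 21) hi=[24, 42, 44] (size 3, min 24) -> median=22.5
Step 7: insert 42 -> lo=[3, 18, 21, 24] (size 4, max 24) hi=[42, 42, 44] (size 3, min 42) -> median=24
Step 8: insert 17 -> lo=[3, 17, 18, 21] (size 4, max 21) hi=[24, 42, 42, 44] (size 4, min 24) -> median=22.5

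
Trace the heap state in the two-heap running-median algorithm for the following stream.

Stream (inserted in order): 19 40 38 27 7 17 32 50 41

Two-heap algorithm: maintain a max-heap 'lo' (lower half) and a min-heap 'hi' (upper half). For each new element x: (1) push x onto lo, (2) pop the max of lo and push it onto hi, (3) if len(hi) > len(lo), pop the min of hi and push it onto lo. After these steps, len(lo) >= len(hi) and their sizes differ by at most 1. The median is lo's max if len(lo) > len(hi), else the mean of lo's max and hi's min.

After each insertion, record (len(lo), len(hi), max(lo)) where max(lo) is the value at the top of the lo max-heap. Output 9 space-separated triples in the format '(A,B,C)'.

Step 1: insert 19 -> lo=[19] hi=[] -> (len(lo)=1, len(hi)=0, max(lo)=19)
Step 2: insert 40 -> lo=[19] hi=[40] -> (len(lo)=1, len(hi)=1, max(lo)=19)
Step 3: insert 38 -> lo=[19, 38] hi=[40] -> (len(lo)=2, len(hi)=1, max(lo)=38)
Step 4: insert 27 -> lo=[19, 27] hi=[38, 40] -> (len(lo)=2, len(hi)=2, max(lo)=27)
Step 5: insert 7 -> lo=[7, 19, 27] hi=[38, 40] -> (len(lo)=3, len(hi)=2, max(lo)=27)
Step 6: insert 17 -> lo=[7, 17, 19] hi=[27, 38, 40] -> (len(lo)=3, len(hi)=3, max(lo)=19)
Step 7: insert 32 -> lo=[7, 17, 19, 27] hi=[32, 38, 40] -> (len(lo)=4, len(hi)=3, max(lo)=27)
Step 8: insert 50 -> lo=[7, 17, 19, 27] hi=[32, 38, 40, 50] -> (len(lo)=4, len(hi)=4, max(lo)=27)
Step 9: insert 41 -> lo=[7, 17, 19, 27, 32] hi=[38, 40, 41, 50] -> (len(lo)=5, len(hi)=4, max(lo)=32)

Answer: (1,0,19) (1,1,19) (2,1,38) (2,2,27) (3,2,27) (3,3,19) (4,3,27) (4,4,27) (5,4,32)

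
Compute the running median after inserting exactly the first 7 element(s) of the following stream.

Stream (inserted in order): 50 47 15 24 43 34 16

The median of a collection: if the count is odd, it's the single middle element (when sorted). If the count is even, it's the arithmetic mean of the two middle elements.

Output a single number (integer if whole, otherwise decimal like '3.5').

Answer: 34

Derivation:
Step 1: insert 50 -> lo=[50] (size 1, max 50) hi=[] (size 0) -> median=50
Step 2: insert 47 -> lo=[47] (size 1, max 47) hi=[50] (size 1, min 50) -> median=48.5
Step 3: insert 15 -> lo=[15, 47] (size 2, max 47) hi=[50] (size 1, min 50) -> median=47
Step 4: insert 24 -> lo=[15, 24] (size 2, max 24) hi=[47, 50] (size 2, min 47) -> median=35.5
Step 5: insert 43 -> lo=[15, 24, 43] (size 3, max 43) hi=[47, 50] (size 2, min 47) -> median=43
Step 6: insert 34 -> lo=[15, 24, 34] (size 3, max 34) hi=[43, 47, 50] (size 3, min 43) -> median=38.5
Step 7: insert 16 -> lo=[15, 16, 24, 34] (size 4, max 34) hi=[43, 47, 50] (size 3, min 43) -> median=34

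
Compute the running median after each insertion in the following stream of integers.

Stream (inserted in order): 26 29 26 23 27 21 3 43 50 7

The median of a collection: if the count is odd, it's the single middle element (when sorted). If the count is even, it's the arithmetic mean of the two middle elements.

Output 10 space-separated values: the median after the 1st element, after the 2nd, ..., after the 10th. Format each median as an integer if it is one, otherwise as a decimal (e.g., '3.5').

Answer: 26 27.5 26 26 26 26 26 26 26 26

Derivation:
Step 1: insert 26 -> lo=[26] (size 1, max 26) hi=[] (size 0) -> median=26
Step 2: insert 29 -> lo=[26] (size 1, max 26) hi=[29] (size 1, min 29) -> median=27.5
Step 3: insert 26 -> lo=[26, 26] (size 2, max 26) hi=[29] (size 1, min 29) -> median=26
Step 4: insert 23 -> lo=[23, 26] (size 2, max 26) hi=[26, 29] (size 2, min 26) -> median=26
Step 5: insert 27 -> lo=[23, 26, 26] (size 3, max 26) hi=[27, 29] (size 2, min 27) -> median=26
Step 6: insert 21 -> lo=[21, 23, 26] (size 3, max 26) hi=[26, 27, 29] (size 3, min 26) -> median=26
Step 7: insert 3 -> lo=[3, 21, 23, 26] (size 4, max 26) hi=[26, 27, 29] (size 3, min 26) -> median=26
Step 8: insert 43 -> lo=[3, 21, 23, 26] (size 4, max 26) hi=[26, 27, 29, 43] (size 4, min 26) -> median=26
Step 9: insert 50 -> lo=[3, 21, 23, 26, 26] (size 5, max 26) hi=[27, 29, 43, 50] (size 4, min 27) -> median=26
Step 10: insert 7 -> lo=[3, 7, 21, 23, 26] (size 5, max 26) hi=[26, 27, 29, 43, 50] (size 5, min 26) -> median=26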